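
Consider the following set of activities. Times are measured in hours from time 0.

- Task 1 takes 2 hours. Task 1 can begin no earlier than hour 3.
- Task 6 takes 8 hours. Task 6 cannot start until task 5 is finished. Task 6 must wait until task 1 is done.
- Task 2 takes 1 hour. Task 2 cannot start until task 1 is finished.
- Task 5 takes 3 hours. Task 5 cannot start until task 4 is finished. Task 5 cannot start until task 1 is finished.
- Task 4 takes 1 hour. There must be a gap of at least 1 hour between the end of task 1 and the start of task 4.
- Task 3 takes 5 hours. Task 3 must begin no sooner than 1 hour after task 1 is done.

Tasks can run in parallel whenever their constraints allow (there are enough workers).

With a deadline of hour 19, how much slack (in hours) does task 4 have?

Task 1 waits on its own release at hour 3, so it starts at hour 3 and finishes at 3 + 2 = hour 5.
Task 4 waits on task 1 (finishes hour 5, plus 1-hour gap → hour 6), so it starts at hour 6 and finishes at 6 + 1 = hour 7.

Working backward from the deadline:
To finish by hour 19, task 6 (duration 8) must start no later than hour 11.
Since task 6 (must start by hour 11) depends on it, task 5 must finish by hour 11. Backing off its 3-hour duration gives a latest start of hour 8.
Since task 5 (must start by hour 8) depends on it, task 4 must finish by hour 8. Backing off its 1-hour duration gives a latest start of hour 7.
So task 4 can start as early as hour 6 and as late as hour 7, giving 7 − 6 = 1 hour of slack.

1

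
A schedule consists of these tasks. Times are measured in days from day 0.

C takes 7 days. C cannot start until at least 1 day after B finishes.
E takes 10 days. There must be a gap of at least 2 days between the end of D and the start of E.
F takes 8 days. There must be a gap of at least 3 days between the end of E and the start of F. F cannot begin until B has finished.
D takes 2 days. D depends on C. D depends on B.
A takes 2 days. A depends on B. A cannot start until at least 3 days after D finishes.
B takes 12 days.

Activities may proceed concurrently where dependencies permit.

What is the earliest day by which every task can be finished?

B can start immediately at day 0; it finishes at day 12.
C cannot begin until B (finishes day 12, plus 1-day gap → day 13). It runs from day 13 to 13 + 7 = day 20.
D cannot start until C (finishes day 20); B (finishes day 12). The controlling bound is day 20, so D finishes at 20 + 2 = day 22.
After D (finishes day 22, plus 2-day gap → day 24), E can start at day 24 and finishes at day 34.
For F: E (finishes day 34, plus 3-day gap → day 37); B (finishes day 12). Taking the maximum gives a start of day 37, and it finishes at 37 + 8 = day 45.
For A: B (finishes day 12); D (finishes day 22, plus 3-day gap → day 25). Taking the maximum gives a start of day 25, and it finishes at 25 + 2 = day 27.
All tasks are finished once the last one completes. Finish times: A at 27, B at 12, C at 20, D at 22, E at 34, F at 45. The latest is day 45.

45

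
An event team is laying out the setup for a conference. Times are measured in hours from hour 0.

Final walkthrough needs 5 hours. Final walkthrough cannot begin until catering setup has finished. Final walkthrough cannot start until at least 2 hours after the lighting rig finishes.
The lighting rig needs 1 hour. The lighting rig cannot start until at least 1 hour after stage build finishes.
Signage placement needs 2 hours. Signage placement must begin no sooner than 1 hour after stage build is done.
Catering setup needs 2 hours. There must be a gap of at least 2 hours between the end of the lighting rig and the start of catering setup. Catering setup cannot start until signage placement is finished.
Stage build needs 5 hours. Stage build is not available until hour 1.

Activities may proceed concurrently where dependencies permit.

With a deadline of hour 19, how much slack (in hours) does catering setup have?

2

Stage build cannot begin until its own release at hour 1. It runs from hour 1 to 1 + 5 = hour 6.
Signage placement cannot begin until stage build (finishes hour 6, plus 1-hour gap → hour 7). It runs from hour 7 to 7 + 2 = hour 9.
After stage build (finishes hour 6, plus 1-hour gap → hour 7), the lighting rig can start at hour 7 and finishes at hour 8.
Catering setup cannot start until the lighting rig (finishes hour 8, plus 2-hour gap → hour 10); signage placement (finishes hour 9). The controlling bound is hour 10, so catering setup finishes at 10 + 2 = hour 12.

Working backward from the deadline:
Final walkthrough must finish by hour 19; it takes 5 hours, so it must start by 19 − 5 = hour 14.
Catering setup feeds into final walkthrough (must start by hour 14); so catering setup must finish by hour 14 and therefore start by hour 12.
So catering setup can start as early as hour 10 and as late as hour 12, giving 12 − 10 = 2 hours of slack.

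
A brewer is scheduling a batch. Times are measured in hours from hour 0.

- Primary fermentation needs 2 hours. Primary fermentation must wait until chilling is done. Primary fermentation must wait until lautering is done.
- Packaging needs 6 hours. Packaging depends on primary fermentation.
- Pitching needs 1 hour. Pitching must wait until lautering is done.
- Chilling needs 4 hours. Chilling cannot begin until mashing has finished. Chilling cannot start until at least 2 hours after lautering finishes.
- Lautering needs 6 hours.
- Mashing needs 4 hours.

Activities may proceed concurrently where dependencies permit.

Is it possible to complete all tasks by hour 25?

Lautering can start immediately at hour 0; it finishes at hour 6.
Pitching cannot begin until lautering (finishes hour 6). It runs from hour 6 to 6 + 1 = hour 7.
Mashing has no prerequisites, so it starts at hour 0 and finishes at hour 4.
For chilling: mashing (finishes hour 4); lautering (finishes hour 6, plus 2-hour gap → hour 8). Taking the maximum gives a start of hour 8, and it finishes at 8 + 4 = hour 12.
For primary fermentation: chilling (finishes hour 12); lautering (finishes hour 6). Taking the maximum gives a start of hour 12, and it finishes at 12 + 2 = hour 14.
Packaging waits on primary fermentation (finishes hour 14), so it starts at hour 14 and finishes at 14 + 6 = hour 20.
Every task is finished by hour 20, which is no later than the deadline of 25, so the schedule is feasible.

Yes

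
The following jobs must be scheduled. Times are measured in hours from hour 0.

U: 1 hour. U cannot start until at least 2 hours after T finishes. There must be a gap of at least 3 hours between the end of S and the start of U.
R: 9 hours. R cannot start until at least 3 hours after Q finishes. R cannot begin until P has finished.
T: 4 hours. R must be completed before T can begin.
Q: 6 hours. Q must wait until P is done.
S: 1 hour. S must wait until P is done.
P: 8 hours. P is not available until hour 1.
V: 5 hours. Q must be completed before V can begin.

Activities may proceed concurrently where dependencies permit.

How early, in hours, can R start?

After its own release at hour 1, P can start at hour 1 and finishes at hour 9.
Q waits on P (finishes hour 9), so it starts at hour 9 and finishes at 9 + 6 = hour 15.
R waits on Q (finishes hour 15, plus 3-hour gap → hour 18); P (finishes hour 9). The latest of these is hour 18, which is the earliest R can start.

18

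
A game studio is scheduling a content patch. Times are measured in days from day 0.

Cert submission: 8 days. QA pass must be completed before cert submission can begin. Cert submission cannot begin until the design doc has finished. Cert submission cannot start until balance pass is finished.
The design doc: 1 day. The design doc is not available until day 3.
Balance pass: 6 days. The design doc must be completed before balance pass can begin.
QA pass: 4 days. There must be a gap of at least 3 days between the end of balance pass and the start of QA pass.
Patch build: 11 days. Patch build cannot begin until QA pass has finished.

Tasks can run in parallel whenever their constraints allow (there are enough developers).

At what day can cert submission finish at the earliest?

25

The design doc waits on its own release at day 3, so it starts at day 3 and finishes at 3 + 1 = day 4.
Balance pass waits on the design doc (finishes day 4), so it starts at day 4 and finishes at 4 + 6 = day 10.
QA pass waits on balance pass (finishes day 10, plus 3-day gap → day 13), so it starts at day 13 and finishes at 13 + 4 = day 17.
Cert submission needs all of QA pass (finishes day 17); the design doc (finishes day 4); balance pass (finishes day 10). That puts its earliest start at day 17; it finishes at 17 + 8 = day 25.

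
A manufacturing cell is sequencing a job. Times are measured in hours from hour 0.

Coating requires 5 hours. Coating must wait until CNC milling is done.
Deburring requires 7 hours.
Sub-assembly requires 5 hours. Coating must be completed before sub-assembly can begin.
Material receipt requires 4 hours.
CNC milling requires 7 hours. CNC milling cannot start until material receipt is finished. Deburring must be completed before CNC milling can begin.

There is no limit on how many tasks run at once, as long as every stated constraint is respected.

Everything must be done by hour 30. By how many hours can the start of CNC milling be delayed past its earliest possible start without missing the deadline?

Deburring has no prerequisites, so it starts at hour 0 and finishes at hour 7.
Nothing blocks material receipt, so it runs from hour 0 to hour 4.
CNC milling needs all of material receipt (finishes hour 4); deburring (finishes hour 7). That puts its earliest start at hour 7; it finishes at 7 + 7 = hour 14.

Working backward from the deadline:
Sub-assembly has no dependents, so it just needs to finish by hour 30. Starting by 30 − 5 = hour 25 achieves that.
Since sub-assembly (must start by hour 25) depends on it, coating must finish by hour 25. Backing off its 5-hour duration gives a latest start of hour 20.
Since coating (must start by hour 20) depends on it, CNC milling must finish by hour 20. Backing off its 7-hour duration gives a latest start of hour 13.
So CNC milling can start as early as hour 7 and as late as hour 13, giving 13 − 7 = 6 hours of slack.

6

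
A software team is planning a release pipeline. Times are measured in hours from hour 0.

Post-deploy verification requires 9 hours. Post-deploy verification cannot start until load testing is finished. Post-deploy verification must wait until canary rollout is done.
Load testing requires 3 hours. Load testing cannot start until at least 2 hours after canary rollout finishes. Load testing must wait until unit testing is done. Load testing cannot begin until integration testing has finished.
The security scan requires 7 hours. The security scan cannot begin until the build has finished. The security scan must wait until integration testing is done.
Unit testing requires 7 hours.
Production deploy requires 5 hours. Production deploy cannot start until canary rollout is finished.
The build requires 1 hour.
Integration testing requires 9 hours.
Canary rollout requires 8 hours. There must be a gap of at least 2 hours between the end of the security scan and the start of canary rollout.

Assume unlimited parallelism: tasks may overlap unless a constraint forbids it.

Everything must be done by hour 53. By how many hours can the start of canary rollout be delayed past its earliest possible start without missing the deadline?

Integration testing can start immediately at hour 0; it finishes at hour 9.
The build has no prerequisites, so it starts at hour 0 and finishes at hour 1.
The security scan needs all of the build (finishes hour 1); integration testing (finishes hour 9). That puts its earliest start at hour 9; it finishes at 9 + 7 = hour 16.
After the security scan (finishes hour 16, plus 2-hour gap → hour 18), canary rollout can start at hour 18 and finishes at hour 26.

Working backward from the deadline:
Post-deploy verification must finish by hour 53; it takes 9 hours, so it must start by 53 − 9 = hour 44.
Load testing has to be done before post-deploy verification (must start by hour 44). That means finishing by hour 44, i.e. starting by 44 − 3 = hour 41.
To finish by hour 53, production deploy (duration 5) must start no later than hour 48.
For canary rollout: load testing (must start by hour 41, minus 2-hour gap → hour 39); production deploy (must start by hour 48); post-deploy verification (must start by hour 44). The most restrictive is hour 39; with an 8-hour duration, canary rollout must start by hour 31.
So canary rollout can start as early as hour 18 and as late as hour 31, giving 31 − 18 = 13 hours of slack.

13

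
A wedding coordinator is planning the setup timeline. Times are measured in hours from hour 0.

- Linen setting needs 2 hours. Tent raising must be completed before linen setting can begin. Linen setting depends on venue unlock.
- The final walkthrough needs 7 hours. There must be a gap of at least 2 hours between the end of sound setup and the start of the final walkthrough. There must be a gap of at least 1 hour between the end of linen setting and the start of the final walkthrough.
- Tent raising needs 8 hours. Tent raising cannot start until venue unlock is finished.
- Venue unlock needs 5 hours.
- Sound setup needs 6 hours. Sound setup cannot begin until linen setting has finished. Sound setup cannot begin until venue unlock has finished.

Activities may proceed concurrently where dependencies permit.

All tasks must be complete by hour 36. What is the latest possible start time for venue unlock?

The final walkthrough must finish by hour 36; it takes 7 hours, so it must start by 36 − 7 = hour 29.
Sound setup has to be done before the final walkthrough (must start by hour 29, minus 2-hour gap → hour 27). That means finishing by hour 27, i.e. starting by 27 − 6 = hour 21.
Linen setting feeds sound setup (must start by hour 21); the final walkthrough (must start by hour 29, minus 1-hour gap → hour 28). Taking the minimum, linen setting must finish by hour 21 and start by 21 − 2 = hour 19.
Tent raising feeds into linen setting (must start by hour 19); so tent raising must finish by hour 19 and therefore start by hour 11.
Venue unlock has several dependents: tent raising (must start by hour 11); linen setting (must start by hour 19); sound setup (must start by hour 21). The earliest of those limits is hour 11, so venue unlock must start by 11 − 5 = hour 6.

6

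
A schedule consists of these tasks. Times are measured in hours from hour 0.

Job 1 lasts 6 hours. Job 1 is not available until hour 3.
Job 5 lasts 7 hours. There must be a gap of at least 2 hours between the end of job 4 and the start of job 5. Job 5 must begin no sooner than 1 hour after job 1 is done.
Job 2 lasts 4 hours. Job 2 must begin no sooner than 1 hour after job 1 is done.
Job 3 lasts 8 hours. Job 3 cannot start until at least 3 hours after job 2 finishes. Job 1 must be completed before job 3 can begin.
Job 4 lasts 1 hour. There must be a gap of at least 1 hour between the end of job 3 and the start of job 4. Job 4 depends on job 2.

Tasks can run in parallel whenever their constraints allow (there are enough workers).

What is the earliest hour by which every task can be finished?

After its own release at hour 3, job 1 can start at hour 3 and finishes at hour 9.
Job 2 cannot begin until job 1 (finishes hour 9, plus 1-hour gap → hour 10). It runs from hour 10 to 10 + 4 = hour 14.
Job 3 cannot start until job 2 (finishes hour 14, plus 3-hour gap → hour 17); job 1 (finishes hour 9). The controlling bound is hour 17, so job 3 finishes at 17 + 8 = hour 25.
Job 4 needs all of job 3 (finishes hour 25, plus 1-hour gap → hour 26); job 2 (finishes hour 14). That puts its earliest start at hour 26; it finishes at 26 + 1 = hour 27.
Job 5 cannot start until job 4 (finishes hour 27, plus 2-hour gap → hour 29); job 1 (finishes hour 9, plus 1-hour gap → hour 10). The controlling bound is hour 29, so job 5 finishes at 29 + 7 = hour 36.
All tasks are finished once the last one completes. Finish times: Job 1 at 9, Job 2 at 14, Job 3 at 25, Job 4 at 27, Job 5 at 36. The latest is hour 36.

36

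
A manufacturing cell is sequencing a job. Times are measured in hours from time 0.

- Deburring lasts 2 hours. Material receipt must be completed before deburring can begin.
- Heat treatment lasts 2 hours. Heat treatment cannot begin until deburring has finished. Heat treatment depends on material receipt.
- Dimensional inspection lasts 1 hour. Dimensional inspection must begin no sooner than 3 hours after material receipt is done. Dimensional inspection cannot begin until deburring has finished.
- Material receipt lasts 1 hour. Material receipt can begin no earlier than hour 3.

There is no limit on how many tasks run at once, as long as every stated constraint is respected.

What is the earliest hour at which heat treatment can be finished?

After its own release at hour 3, material receipt can start at hour 3 and finishes at hour 4.
After material receipt (finishes hour 4), deburring can start at hour 4 and finishes at hour 6.
Heat treatment needs all of deburring (finishes hour 6); material receipt (finishes hour 4). That puts its earliest start at hour 6; it finishes at 6 + 2 = hour 8.

8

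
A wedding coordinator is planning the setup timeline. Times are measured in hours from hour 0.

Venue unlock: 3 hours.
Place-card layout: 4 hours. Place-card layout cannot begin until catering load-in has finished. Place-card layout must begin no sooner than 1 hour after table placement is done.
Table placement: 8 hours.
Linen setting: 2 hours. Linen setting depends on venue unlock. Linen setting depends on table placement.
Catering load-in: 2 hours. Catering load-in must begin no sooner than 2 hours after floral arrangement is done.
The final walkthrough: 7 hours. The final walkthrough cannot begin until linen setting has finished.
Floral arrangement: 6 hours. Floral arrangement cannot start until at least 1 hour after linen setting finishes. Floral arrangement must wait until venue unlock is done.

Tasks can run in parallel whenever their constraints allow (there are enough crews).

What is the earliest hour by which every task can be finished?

Nothing blocks table placement, so it runs from hour 0 to hour 8.
Venue unlock can start immediately at hour 0; it finishes at hour 3.
Linen setting needs all of venue unlock (finishes hour 3); table placement (finishes hour 8). That puts its earliest start at hour 8; it finishes at 8 + 2 = hour 10.
After linen setting (finishes hour 10), the final walkthrough can start at hour 10 and finishes at hour 17.
For floral arrangement: linen setting (finishes hour 10, plus 1-hour gap → hour 11); venue unlock (finishes hour 3). Taking the maximum gives a start of hour 11, and it finishes at 11 + 6 = hour 17.
Catering load-in cannot begin until floral arrangement (finishes hour 17, plus 2-hour gap → hour 19). It runs from hour 19 to 19 + 2 = hour 21.
Place-card layout cannot start until catering load-in (finishes hour 21); table placement (finishes hour 8, plus 1-hour gap → hour 9). The controlling bound is hour 21, so place-card layout finishes at 21 + 4 = hour 25.
All tasks are finished once the last one completes. Finish times: Venue unlock at 3, Table placement at 8, Linen setting at 10, Floral arrangement at 17, Catering load-in at 21, Place-card layout at 25, The final walkthrough at 17. The latest is hour 25.

25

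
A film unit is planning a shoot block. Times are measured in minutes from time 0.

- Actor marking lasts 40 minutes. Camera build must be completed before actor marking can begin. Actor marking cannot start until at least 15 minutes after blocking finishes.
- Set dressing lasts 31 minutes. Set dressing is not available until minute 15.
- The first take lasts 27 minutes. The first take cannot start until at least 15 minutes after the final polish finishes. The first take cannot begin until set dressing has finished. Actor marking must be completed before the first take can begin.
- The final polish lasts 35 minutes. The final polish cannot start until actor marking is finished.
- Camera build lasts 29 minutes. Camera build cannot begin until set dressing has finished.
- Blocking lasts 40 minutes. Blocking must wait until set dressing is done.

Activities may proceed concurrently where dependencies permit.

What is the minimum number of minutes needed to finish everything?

218

After its own release at minute 15, set dressing can start at minute 15 and finishes at minute 46.
Blocking waits on set dressing (finishes minute 46), so it starts at minute 46 and finishes at 46 + 40 = minute 86.
After set dressing (finishes minute 46), camera build can start at minute 46 and finishes at minute 75.
Actor marking needs all of camera build (finishes minute 75); blocking (finishes minute 86, plus 15-minute gap → minute 101). That puts its earliest start at minute 101; it finishes at 101 + 40 = minute 141.
After actor marking (finishes minute 141), the final polish can start at minute 141 and finishes at minute 176.
For the first take: the final polish (finishes minute 176, plus 15-minute gap → minute 191); set dressing (finishes minute 46); actor marking (finishes minute 141). Taking the maximum gives a start of minute 191, and it finishes at 191 + 27 = minute 218.
All tasks are finished once the last one completes. Finish times: Set dressing at 46, Camera build at 75, Blocking at 86, Actor marking at 141, The final polish at 176, The first take at 218. The latest is minute 218.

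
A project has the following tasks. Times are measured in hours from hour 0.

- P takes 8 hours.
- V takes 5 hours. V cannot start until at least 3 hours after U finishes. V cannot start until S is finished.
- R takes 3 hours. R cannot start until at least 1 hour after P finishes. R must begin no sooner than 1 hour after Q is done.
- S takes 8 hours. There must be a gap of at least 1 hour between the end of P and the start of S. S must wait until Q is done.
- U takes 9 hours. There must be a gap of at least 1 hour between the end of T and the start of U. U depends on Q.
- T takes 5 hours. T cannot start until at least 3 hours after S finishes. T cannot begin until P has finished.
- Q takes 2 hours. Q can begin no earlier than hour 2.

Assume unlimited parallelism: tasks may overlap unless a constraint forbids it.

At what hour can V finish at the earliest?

After its own release at hour 2, Q can start at hour 2 and finishes at hour 4.
P has no prerequisites, so it starts at hour 0 and finishes at hour 8.
S cannot start until P (finishes hour 8, plus 1-hour gap → hour 9); Q (finishes hour 4). The controlling bound is hour 9, so S finishes at 9 + 8 = hour 17.
T needs all of S (finishes hour 17, plus 3-hour gap → hour 20); P (finishes hour 8). That puts its earliest start at hour 20; it finishes at 20 + 5 = hour 25.
U cannot start until T (finishes hour 25, plus 1-hour gap → hour 26); Q (finishes hour 4). The controlling bound is hour 26, so U finishes at 26 + 9 = hour 35.
V cannot start until U (finishes hour 35, plus 3-hour gap → hour 38); S (finishes hour 17). The controlling bound is hour 38, so V finishes at 38 + 5 = hour 43.

43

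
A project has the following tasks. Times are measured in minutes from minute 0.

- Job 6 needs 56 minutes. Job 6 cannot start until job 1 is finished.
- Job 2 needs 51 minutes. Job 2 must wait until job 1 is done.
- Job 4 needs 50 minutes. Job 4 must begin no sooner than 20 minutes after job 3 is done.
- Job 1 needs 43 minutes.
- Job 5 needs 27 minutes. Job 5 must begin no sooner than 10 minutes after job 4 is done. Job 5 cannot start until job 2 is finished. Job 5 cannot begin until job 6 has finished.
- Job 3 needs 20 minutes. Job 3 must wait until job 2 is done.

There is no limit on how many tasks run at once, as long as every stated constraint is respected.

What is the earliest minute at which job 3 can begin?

Job 1 can start immediately at minute 0; it finishes at minute 43.
After job 1 (finishes minute 43), job 2 can start at minute 43 and finishes at minute 94.
Job 3 waits on job 2 (finishes minute 94), so the earliest it can start is minute 94.

94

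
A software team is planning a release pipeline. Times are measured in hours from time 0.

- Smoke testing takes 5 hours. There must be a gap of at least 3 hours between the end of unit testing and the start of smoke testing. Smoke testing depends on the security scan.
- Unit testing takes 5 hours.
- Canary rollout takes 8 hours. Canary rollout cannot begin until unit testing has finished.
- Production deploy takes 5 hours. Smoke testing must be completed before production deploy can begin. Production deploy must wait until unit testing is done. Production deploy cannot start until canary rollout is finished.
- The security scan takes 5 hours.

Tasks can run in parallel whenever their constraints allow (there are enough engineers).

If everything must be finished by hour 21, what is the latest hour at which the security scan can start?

6

To finish by hour 21, production deploy (duration 5) must start no later than hour 16.
Since production deploy (must start by hour 16) depends on it, smoke testing must finish by hour 16. Backing off its 5-hour duration gives a latest start of hour 11.
The security scan feeds into smoke testing (must start by hour 11); so the security scan must finish by hour 11 and therefore start by hour 6.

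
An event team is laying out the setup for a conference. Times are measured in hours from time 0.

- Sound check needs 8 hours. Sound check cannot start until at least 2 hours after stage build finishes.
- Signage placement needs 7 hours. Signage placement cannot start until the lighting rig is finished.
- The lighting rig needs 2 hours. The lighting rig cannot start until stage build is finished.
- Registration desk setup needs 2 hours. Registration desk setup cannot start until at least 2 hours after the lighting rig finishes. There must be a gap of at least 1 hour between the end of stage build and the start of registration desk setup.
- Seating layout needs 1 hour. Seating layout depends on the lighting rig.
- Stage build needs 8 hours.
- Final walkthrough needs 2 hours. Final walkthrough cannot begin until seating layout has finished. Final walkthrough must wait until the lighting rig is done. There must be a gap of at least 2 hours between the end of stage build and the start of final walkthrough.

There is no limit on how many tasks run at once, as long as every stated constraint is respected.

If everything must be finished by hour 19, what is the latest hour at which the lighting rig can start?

Final walkthrough must finish by hour 19; it takes 2 hours, so it must start by 19 − 2 = hour 17.
Seating layout has to be done before final walkthrough (must start by hour 17). That means finishing by hour 17, i.e. starting by 17 − 1 = hour 16.
Registration desk setup has no dependents, so it just needs to finish by hour 19. Starting by 19 − 2 = hour 17 achieves that.
Signage placement must finish by hour 19; it takes 7 hours, so it must start by 19 − 7 = hour 12.
The lighting rig feeds seating layout (must start by hour 16); registration desk setup (must start by hour 17, minus 2-hour gap → hour 15); signage placement (must start by hour 12); final walkthrough (must start by hour 17). Taking the minimum, the lighting rig must finish by hour 12 and start by 12 − 2 = hour 10.

10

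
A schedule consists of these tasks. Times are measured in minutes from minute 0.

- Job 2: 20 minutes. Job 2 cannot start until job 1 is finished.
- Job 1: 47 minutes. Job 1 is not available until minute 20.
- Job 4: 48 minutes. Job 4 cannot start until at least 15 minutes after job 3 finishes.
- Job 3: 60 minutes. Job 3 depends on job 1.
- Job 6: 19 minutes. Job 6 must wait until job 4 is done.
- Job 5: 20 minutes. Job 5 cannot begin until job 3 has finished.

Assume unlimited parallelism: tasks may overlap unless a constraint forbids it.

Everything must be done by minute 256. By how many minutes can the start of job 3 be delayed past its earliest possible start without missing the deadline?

47

Job 1 waits on its own release at minute 20, so it starts at minute 20 and finishes at 20 + 47 = minute 67.
After job 1 (finishes minute 67), job 3 can start at minute 67 and finishes at minute 127.

Working backward from the deadline:
Job 6 has no dependents, so it just needs to finish by minute 256. Starting by 256 − 19 = minute 237 achieves that.
Job 4 has to be done before job 6 (must start by minute 237). That means finishing by minute 237, i.e. starting by 237 − 48 = minute 189.
Nothing follows job 5; the deadline of minute 256 is its only limit. It must start by 256 − 20 = minute 236.
Job 3 must finish in time for job 4 (must start by minute 189, minus 15-minute gap → minute 174); job 5 (must start by minute 236). The tightest is minute 174, so job 3 must start by 174 − 60 = minute 114.
So job 3 can start as early as minute 67 and as late as minute 114, giving 114 − 67 = 47 minutes of slack.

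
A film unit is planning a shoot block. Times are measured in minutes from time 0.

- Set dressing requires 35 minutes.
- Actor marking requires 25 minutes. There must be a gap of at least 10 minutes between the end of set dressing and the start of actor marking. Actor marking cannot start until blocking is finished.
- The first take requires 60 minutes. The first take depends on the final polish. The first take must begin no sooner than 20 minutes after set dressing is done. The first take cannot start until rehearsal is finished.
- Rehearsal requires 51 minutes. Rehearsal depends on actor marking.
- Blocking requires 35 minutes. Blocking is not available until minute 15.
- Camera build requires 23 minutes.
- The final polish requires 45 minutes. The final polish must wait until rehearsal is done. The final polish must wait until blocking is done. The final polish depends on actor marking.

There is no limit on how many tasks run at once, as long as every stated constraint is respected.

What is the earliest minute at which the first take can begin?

171

After its own release at minute 15, blocking can start at minute 15 and finishes at minute 50.
Set dressing can start immediately at minute 0; it finishes at minute 35.
Actor marking has to wait for set dressing (finishes minute 35, plus 10-minute gap → minute 45); blocking (finishes minute 50). The latest of these is minute 50, so actor marking runs minute 50 to 50 + 25 = minute 75.
Rehearsal waits on actor marking (finishes minute 75), so it starts at minute 75 and finishes at 75 + 51 = minute 126.
The final polish needs all of rehearsal (finishes minute 126); blocking (finishes minute 50); actor marking (finishes minute 75). That puts its earliest start at minute 126; it finishes at 126 + 45 = minute 171.
The first take waits on the final polish (finishes minute 171); set dressing (finishes minute 35, plus 20-minute gap → minute 55); rehearsal (finishes minute 126). The latest of these is minute 171, which is the earliest the first take can start.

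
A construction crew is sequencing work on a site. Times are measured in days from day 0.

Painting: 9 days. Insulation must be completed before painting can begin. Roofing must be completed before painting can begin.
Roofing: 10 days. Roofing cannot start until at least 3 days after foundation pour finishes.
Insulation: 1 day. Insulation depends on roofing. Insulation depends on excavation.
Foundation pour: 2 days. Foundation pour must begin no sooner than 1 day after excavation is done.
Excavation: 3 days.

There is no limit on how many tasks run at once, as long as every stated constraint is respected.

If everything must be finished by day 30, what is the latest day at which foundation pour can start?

Painting has no dependents, so it just needs to finish by day 30. Starting by 30 − 9 = day 21 achieves that.
Insulation must finish before painting (must start by day 21). With a 1-day duration, insulation must start by 21 − 1 = day 20.
Roofing has several dependents: insulation (must start by day 20); painting (must start by day 21). The earliest of those limits is day 20, so roofing must start by 20 − 10 = day 10.
Foundation pour must finish before roofing (must start by day 10, minus 3-day gap → day 7). With a 2-day duration, foundation pour must start by 7 − 2 = day 5.

5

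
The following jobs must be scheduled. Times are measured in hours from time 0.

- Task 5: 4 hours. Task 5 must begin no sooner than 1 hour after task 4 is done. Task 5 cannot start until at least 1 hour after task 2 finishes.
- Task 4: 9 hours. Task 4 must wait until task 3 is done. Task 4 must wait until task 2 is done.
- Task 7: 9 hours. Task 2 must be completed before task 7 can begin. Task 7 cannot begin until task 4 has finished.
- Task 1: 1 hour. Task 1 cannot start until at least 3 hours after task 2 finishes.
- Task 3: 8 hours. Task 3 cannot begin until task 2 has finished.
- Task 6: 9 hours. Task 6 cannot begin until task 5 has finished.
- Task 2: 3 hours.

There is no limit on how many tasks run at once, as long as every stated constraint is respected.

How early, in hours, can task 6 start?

Nothing blocks task 2, so it runs from hour 0 to hour 3.
Task 3 cannot begin until task 2 (finishes hour 3). It runs from hour 3 to 3 + 8 = hour 11.
Task 4 cannot start until task 3 (finishes hour 11); task 2 (finishes hour 3). The controlling bound is hour 11, so task 4 finishes at 11 + 9 = hour 20.
Task 5 cannot start until task 4 (finishes hour 20, plus 1-hour gap → hour 21); task 2 (finishes hour 3, plus 1-hour gap → hour 4). The controlling bound is hour 21, so task 5 finishes at 21 + 4 = hour 25.
Task 6 waits on task 5 (finishes hour 25), so the earliest it can start is hour 25.

25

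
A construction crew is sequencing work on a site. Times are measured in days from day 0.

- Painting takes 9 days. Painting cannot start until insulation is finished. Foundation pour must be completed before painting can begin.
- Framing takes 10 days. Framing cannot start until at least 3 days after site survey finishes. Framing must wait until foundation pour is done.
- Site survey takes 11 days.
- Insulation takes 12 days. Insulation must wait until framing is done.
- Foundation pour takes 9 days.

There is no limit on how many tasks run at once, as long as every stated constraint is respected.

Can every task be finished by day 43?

Foundation pour has no prerequisites, so it starts at day 0 and finishes at day 9.
Site survey can start immediately at day 0; it finishes at day 11.
Framing has to wait for site survey (finishes day 11, plus 3-day gap → day 14); foundation pour (finishes day 9). The latest of these is day 14, so framing runs day 14 to 14 + 10 = day 24.
Insulation cannot begin until framing (finishes day 24). It runs from day 24 to 24 + 12 = day 36.
For painting: insulation (finishes day 36); foundation pour (finishes day 9). Taking the maximum gives a start of day 36, and it finishes at 36 + 9 = day 45.
The earliest everything can be done is day 45, which is after the deadline of 43, so it is not possible.

No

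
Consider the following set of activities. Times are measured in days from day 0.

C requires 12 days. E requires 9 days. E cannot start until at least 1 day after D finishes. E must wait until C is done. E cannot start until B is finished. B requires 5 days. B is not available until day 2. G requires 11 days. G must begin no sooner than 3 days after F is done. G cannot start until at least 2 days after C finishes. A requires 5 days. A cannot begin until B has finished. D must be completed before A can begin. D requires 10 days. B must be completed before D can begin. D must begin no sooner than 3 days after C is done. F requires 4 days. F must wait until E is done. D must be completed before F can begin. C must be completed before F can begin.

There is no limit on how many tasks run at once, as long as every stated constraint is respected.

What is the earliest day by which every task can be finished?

53

C can start immediately at day 0; it finishes at day 12.
After its own release at day 2, B can start at day 2 and finishes at day 7.
For D: B (finishes day 7); C (finishes day 12, plus 3-day gap → day 15). Taking the maximum gives a start of day 15, and it finishes at 15 + 10 = day 25.
E needs all of D (finishes day 25, plus 1-day gap → day 26); C (finishes day 12); B (finishes day 7). That puts its earliest start at day 26; it finishes at 26 + 9 = day 35.
For F: E (finishes day 35); D (finishes day 25); C (finishes day 12). Taking the maximum gives a start of day 35, and it finishes at 35 + 4 = day 39.
G has to wait for F (finishes day 39, plus 3-day gap → day 42); C (finishes day 12, plus 2-day gap → day 14). The latest of these is day 42, so G runs day 42 to 42 + 11 = day 53.
A cannot start until B (finishes day 7); D (finishes day 25). The controlling bound is day 25, so A finishes at 25 + 5 = day 30.
All tasks are finished once the last one completes. Finish times: A at 30, B at 7, C at 12, D at 25, E at 35, F at 39, G at 53. The latest is day 53.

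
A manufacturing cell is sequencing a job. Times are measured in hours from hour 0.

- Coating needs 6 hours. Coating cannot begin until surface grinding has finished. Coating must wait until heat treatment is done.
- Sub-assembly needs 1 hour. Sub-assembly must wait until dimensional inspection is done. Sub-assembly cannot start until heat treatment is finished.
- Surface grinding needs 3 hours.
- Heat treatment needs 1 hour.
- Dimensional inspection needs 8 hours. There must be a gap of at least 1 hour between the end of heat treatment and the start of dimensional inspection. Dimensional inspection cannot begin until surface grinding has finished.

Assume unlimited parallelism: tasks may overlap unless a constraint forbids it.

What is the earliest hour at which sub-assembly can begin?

Surface grinding has no prerequisites, so it starts at hour 0 and finishes at hour 3.
Heat treatment has no prerequisites, so it starts at hour 0 and finishes at hour 1.
For dimensional inspection: heat treatment (finishes hour 1, plus 1-hour gap → hour 2); surface grinding (finishes hour 3). Taking the maximum gives a start of hour 3, and it finishes at 3 + 8 = hour 11.
Sub-assembly waits on dimensional inspection (finishes hour 11); heat treatment (finishes hour 1). The latest of these is hour 11, which is the earliest sub-assembly can start.

11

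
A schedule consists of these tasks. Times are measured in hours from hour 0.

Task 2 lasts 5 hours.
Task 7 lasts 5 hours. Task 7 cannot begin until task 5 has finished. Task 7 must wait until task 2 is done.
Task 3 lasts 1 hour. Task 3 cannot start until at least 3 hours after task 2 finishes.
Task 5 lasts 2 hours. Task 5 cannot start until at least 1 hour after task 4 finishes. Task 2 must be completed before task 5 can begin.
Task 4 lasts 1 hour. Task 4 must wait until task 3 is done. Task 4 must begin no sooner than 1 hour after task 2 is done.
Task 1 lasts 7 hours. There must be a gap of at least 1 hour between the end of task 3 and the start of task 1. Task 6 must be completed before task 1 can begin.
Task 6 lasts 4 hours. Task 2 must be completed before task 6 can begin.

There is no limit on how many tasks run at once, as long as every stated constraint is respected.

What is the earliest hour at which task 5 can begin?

11

Task 2 can start immediately at hour 0; it finishes at hour 5.
Task 3 cannot begin until task 2 (finishes hour 5, plus 3-hour gap → hour 8). It runs from hour 8 to 8 + 1 = hour 9.
Task 4 cannot start until task 3 (finishes hour 9); task 2 (finishes hour 5, plus 1-hour gap → hour 6). The controlling bound is hour 9, so task 4 finishes at 9 + 1 = hour 10.
Task 5 waits on task 4 (finishes hour 10, plus 1-hour gap → hour 11); task 2 (finishes hour 5). The latest of these is hour 11, which is the earliest task 5 can start.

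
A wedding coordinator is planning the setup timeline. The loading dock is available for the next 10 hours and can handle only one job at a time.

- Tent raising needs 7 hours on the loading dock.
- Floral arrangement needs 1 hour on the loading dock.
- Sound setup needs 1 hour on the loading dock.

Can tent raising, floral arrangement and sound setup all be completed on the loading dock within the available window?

Yes

Running back to back, the jobs need 7 + 1 + 1 = 9 hours on the loading dock.
Since 9 ≤ 10, they fit within the window.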